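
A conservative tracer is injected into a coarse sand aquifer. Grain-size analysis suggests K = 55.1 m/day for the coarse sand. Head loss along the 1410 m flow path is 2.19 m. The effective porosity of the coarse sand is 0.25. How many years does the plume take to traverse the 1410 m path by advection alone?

11.3

Hydraulic gradient i = Δh / L = 2.19 / 1410 = 0.001553.
Darcy flux q = K · i = 55.10 × 0.001553 = 0.08558 m/day.
Seepage velocity v = q / n_e = 0.08558 / 0.25 = 0.3423 m/day.
Travel time t = L / v = 1410 / 0.3423 = 4119 days = 11.28 years.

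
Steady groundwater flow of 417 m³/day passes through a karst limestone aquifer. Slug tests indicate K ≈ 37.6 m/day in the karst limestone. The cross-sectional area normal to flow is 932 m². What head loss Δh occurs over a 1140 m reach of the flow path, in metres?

From Q = K·A·i, i = Q / (K·A) = 417 / (37.60 × 932.0) = 0.01190.
Head loss Δh = i · L = 0.01190 × 1140 = 13.57 m.

13.6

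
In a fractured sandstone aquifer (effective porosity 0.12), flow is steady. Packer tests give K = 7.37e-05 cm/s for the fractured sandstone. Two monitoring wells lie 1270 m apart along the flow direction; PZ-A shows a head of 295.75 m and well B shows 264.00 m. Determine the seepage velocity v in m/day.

Convert K: 7.37e-05 cm/s × 864 = 0.06368 m/day.
Hydraulic gradient i = (295.75 − 264.00) / 1270 = 31.75 / 1270 = 0.02500.
Darcy flux q = K · i = 0.06368 × 0.02500 = 0.001592 m/day.
Seepage velocity v = q / n_e = 0.001592 / 0.12 = 0.01327 m/day.

0.0133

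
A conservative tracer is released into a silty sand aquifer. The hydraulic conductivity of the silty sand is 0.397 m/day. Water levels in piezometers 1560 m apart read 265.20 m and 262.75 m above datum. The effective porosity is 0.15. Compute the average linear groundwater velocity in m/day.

Hydraulic gradient i = (265.20 − 262.75) / 1560 = 2.45 / 1560 = 0.001571.
Darcy flux q = K · i = 0.3970 × 0.001571 = 0.0006235 m/day.
Seepage velocity v = q / n_e = 0.0006235 / 0.15 = 0.004157 m/day.

0.00416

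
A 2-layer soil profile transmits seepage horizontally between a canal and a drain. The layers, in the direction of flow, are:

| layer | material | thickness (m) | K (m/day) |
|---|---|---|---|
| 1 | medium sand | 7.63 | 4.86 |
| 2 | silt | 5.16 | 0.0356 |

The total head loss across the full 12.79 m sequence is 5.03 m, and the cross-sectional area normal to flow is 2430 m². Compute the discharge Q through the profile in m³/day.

Flow is perpendicular to layering, so the layers act in series and the equivalent K is the thickness-weighted harmonic mean.
Total thickness L = 7.63 + 5.16 = 12.79 m.
Σ(b_i/K_i) = 7.63/4.86 + 5.16/0.0356 = 146.5 d.
K_eq = L / Σ(b_i/K_i) = 12.79 / 146.5 = 0.08730 m/day.
Q = K_eq · A · (Δh/L) = 0.08730 × 2430 × (5.03/12.79) = 83.42 m³/day.

83.4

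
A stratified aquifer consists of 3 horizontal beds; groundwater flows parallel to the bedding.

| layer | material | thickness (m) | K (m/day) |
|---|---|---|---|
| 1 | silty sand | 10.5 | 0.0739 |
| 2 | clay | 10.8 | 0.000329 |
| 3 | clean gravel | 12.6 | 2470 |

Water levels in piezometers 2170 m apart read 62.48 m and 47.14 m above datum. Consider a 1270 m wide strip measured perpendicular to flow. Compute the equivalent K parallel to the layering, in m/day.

Flow is parallel to layering, so each bed carries its own Darcy discharge and the transmissivities add.
Σ(K_i·b_i) = 0.0739×10.5 + 0.000329×10.8 + 2470×12.6 = 31123 m²/day.
Total thickness b = 33.90 m, so K_eq = Σ(K_i·b_i)/b = 918.1 m/day.

918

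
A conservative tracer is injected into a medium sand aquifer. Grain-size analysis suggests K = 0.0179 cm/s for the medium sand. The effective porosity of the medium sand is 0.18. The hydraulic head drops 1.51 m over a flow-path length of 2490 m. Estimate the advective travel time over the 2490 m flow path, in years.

131

Convert K: 0.0179 cm/s × 864 = 15.47 m/day.
Hydraulic gradient i = Δh / L = 1.51 / 2490 = 0.0006064.
Darcy flux q = K · i = 15.47 × 0.0006064 = 0.009379 m/day.
Seepage velocity v = q / n_e = 0.009379 / 0.18 = 0.05210 m/day.
Travel time t = L / v = 2490 / 0.05210 = 47789 days = 130.8 years.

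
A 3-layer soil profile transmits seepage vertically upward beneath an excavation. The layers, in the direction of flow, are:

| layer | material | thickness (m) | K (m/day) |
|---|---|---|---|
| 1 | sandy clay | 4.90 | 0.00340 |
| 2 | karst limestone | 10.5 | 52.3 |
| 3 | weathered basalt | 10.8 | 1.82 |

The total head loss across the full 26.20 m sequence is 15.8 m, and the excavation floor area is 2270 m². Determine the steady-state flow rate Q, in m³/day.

Flow is perpendicular to layering, so the layers act in series and the equivalent K is the thickness-weighted harmonic mean.
Total thickness L = 4.90 + 10.5 + 10.8 = 26.20 m.
Σ(b_i/K_i) = 4.90/0.00340 + 10.5/52.3 + 10.8/1.82 = 1447 d.
K_eq = L / Σ(b_i/K_i) = 26.20 / 1447 = 0.01810 m/day.
Q = K_eq · A · (Δh/L) = 0.01810 × 2270 × (15.8/26.20) = 24.78 m³/day.

24.8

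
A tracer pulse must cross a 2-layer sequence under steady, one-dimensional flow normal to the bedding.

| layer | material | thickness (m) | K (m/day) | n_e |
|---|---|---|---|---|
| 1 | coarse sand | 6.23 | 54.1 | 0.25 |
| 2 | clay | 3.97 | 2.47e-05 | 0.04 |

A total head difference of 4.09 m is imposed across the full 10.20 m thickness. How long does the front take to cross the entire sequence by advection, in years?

With flow normal to the layers, continuity requires the same specific discharge q through every layer.
Σ(b_i/K_i) = 6.23/54.1 + 3.97/2.47e-05 = 1.607e+05 d.
q = Δh / Σ(b_i/K_i) = 4.09 / 1.607e+05 = 2.545e-05 m/day.
In each layer the seepage velocity is v_i = q/n_i, so the layer transit time is t_i = b_i·n_i / q:
  layer 1 (coarse sand): t_1 = 6.23 × 0.25 / 2.545e-05 = 61207 d
  layer 2 (clay): t_2 = 3.97 × 0.04 / 2.545e-05 = 6241 d
Total t = Σ t_i = 67447 days = 184.7 years.

185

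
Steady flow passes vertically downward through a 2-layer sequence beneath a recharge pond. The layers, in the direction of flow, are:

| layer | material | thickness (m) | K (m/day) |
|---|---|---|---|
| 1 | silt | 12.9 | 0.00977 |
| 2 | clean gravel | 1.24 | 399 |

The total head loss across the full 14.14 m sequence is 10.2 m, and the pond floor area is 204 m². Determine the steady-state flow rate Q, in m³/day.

Flow is perpendicular to layering, so the layers act in series and the equivalent K is the thickness-weighted harmonic mean.
Total thickness L = 12.9 + 1.24 = 14.14 m.
Σ(b_i/K_i) = 12.9/0.00977 + 1.24/399 = 1320 d.
K_eq = L / Σ(b_i/K_i) = 14.14 / 1320 = 0.01071 m/day.
Q = K_eq · A · (Δh/L) = 0.01071 × 204 × (10.2/14.14) = 1.576 m³/day.

1.58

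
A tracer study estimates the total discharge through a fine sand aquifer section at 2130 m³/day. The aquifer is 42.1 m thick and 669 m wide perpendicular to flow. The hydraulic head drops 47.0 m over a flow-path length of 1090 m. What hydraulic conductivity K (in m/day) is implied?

Cross-sectional area A = 669 × 42.1 = 28165 m².
Hydraulic gradient i = Δh / L = 47.0 / 1090 = 0.04312.
From Q = K·A·i, K = Q / (A·i) = 2130 / (28165 × 0.04312) = 1.754 m/day.

1.75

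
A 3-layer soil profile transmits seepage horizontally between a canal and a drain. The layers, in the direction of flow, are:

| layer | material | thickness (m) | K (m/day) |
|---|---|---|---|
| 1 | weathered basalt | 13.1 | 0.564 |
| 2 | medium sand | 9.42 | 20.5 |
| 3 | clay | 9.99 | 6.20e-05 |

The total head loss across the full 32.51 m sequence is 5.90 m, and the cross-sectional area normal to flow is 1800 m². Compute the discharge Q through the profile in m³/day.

Flow is perpendicular to layering, so the layers act in series and the equivalent K is the thickness-weighted harmonic mean.
Total thickness L = 13.1 + 9.42 + 9.99 = 32.51 m.
Σ(b_i/K_i) = 13.1/0.564 + 9.42/20.5 + 9.99/6.20e-05 = 1.612e+05 d.
K_eq = L / Σ(b_i/K_i) = 32.51 / 1.612e+05 = 0.0002017 m/day.
Q = K_eq · A · (Δh/L) = 0.0002017 × 1800 × (5.90/32.51) = 0.06590 m³/day.

0.0659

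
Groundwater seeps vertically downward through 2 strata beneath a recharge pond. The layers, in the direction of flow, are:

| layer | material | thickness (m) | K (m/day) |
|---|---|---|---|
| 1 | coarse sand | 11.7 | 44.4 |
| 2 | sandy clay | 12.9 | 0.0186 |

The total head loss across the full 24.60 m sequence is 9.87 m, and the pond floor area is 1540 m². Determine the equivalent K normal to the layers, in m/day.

0.0355

Flow is perpendicular to layering, so the layers act in series and the equivalent K is the thickness-weighted harmonic mean.
Total thickness L = 11.7 + 12.9 = 24.60 m.
Σ(b_i/K_i) = 11.7/44.4 + 12.9/0.0186 = 693.8 d.
K_eq = L / Σ(b_i/K_i) = 24.60 / 693.8 = 0.03546 m/day.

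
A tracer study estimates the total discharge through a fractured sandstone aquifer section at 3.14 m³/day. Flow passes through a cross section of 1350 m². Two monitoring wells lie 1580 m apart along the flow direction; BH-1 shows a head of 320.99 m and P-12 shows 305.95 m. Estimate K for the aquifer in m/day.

0.244

Hydraulic gradient i = (320.99 − 305.95) / 1580 = 15.04 / 1580 = 0.009519.
From Q = K·A·i, K = Q / (A·i) = 3.14 / (1350 × 0.009519) = 0.2443 m/day.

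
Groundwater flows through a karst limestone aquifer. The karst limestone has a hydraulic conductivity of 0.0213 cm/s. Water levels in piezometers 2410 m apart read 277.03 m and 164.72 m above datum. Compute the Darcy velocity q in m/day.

0.858

Convert K: 0.0213 cm/s × 864 = 18.40 m/day.
Hydraulic gradient i = (277.03 − 164.72) / 2410 = 112.31 / 2410 = 0.04660.
Specific discharge q = K · i = 18.40 × 0.04660 = 0.8576 m/day.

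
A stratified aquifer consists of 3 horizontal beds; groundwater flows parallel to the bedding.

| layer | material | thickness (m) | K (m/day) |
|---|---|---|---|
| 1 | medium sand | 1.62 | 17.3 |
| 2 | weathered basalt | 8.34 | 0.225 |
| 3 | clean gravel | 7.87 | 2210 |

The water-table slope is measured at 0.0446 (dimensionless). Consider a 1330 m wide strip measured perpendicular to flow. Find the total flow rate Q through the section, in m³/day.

Flow is parallel to layering, so each bed carries its own Darcy discharge and the transmissivities add.
Σ(K_i·b_i) = 17.3×1.62 + 0.225×8.34 + 2210×7.87 = 17423 m²/day.
Hydraulic gradient i = 0.0446.
Q = Σ(K_i·b_i) · W · i = 17423 × 1330 × 0.04460 = 1.033e+06 m³/day.

1.03e+06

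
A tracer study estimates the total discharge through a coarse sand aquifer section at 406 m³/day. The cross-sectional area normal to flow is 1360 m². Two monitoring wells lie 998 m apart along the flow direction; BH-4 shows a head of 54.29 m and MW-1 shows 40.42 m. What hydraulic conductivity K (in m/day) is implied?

Hydraulic gradient i = (54.29 − 40.42) / 998 = 13.87 / 998 = 0.01390.
From Q = K·A·i, K = Q / (A·i) = 406 / (1360 × 0.01390) = 21.48 m/day.

21.5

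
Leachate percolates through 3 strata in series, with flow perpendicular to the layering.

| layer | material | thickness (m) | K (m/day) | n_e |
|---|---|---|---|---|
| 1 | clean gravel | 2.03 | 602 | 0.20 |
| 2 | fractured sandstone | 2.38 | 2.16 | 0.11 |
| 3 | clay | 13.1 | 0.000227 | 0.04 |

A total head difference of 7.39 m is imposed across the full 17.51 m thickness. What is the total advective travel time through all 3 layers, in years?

With flow normal to the layers, continuity requires the same specific discharge q through every layer.
Σ(b_i/K_i) = 2.03/602 + 2.38/2.16 + 13.1/0.000227 = 57710 d.
q = Δh / Σ(b_i/K_i) = 7.39 / 57710 = 0.0001281 m/day.
In each layer the seepage velocity is v_i = q/n_i, so the layer transit time is t_i = b_i·n_i / q:
  layer 1 (clean gravel): t_1 = 2.03 × 0.20 / 0.0001281 = 3171 d
  layer 2 (fractured sandstone): t_2 = 2.38 × 0.11 / 0.0001281 = 2044 d
  layer 3 (clay): t_3 = 13.1 × 0.04 / 0.0001281 = 4092 d
Total t = Σ t_i = 9307 days = 25.48 years.

25.5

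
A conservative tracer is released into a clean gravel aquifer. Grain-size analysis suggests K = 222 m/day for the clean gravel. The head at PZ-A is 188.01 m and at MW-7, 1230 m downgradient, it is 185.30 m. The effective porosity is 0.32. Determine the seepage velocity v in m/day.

Hydraulic gradient i = (188.01 − 185.30) / 1230 = 2.71 / 1230 = 0.002203.
Darcy flux q = K · i = 222.0 × 0.002203 = 0.4891 m/day.
Seepage velocity v = q / n_e = 0.4891 / 0.32 = 1.529 m/day.

1.53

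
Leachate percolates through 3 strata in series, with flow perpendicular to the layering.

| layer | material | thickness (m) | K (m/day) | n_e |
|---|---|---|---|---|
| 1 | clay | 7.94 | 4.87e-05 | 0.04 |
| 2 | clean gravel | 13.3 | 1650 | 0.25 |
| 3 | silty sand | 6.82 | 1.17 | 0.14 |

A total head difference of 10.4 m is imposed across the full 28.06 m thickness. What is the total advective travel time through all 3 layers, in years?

With flow normal to the layers, continuity requires the same specific discharge q through every layer.
Σ(b_i/K_i) = 7.94/4.87e-05 + 13.3/1650 + 6.82/1.17 = 1.630e+05 d.
q = Δh / Σ(b_i/K_i) = 10.4 / 1.630e+05 = 6.379e-05 m/day.
In each layer the seepage velocity is v_i = q/n_i, so the layer transit time is t_i = b_i·n_i / q:
  layer 1 (clay): t_1 = 7.94 × 0.04 / 6.379e-05 = 4979 d
  layer 2 (clean gravel): t_2 = 13.3 × 0.25 / 6.379e-05 = 52127 d
  layer 3 (silty sand): t_3 = 6.82 × 0.14 / 6.379e-05 = 14969 d
Total t = Σ t_i = 72075 days = 197.3 years.

197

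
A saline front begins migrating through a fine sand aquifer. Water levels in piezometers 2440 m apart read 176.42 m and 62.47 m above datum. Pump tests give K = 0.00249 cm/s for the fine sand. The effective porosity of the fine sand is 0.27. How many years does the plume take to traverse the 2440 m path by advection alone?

Convert K: 0.00249 cm/s × 864 = 2.151 m/day.
Hydraulic gradient i = (176.42 − 62.47) / 2440 = 113.95 / 2440 = 0.04670.
Darcy flux q = K · i = 2.151 × 0.04670 = 0.1005 m/day.
Seepage velocity v = q / n_e = 0.1005 / 0.27 = 0.3721 m/day.
Travel time t = L / v = 2440 / 0.3721 = 6557 days = 17.95 years.

18.0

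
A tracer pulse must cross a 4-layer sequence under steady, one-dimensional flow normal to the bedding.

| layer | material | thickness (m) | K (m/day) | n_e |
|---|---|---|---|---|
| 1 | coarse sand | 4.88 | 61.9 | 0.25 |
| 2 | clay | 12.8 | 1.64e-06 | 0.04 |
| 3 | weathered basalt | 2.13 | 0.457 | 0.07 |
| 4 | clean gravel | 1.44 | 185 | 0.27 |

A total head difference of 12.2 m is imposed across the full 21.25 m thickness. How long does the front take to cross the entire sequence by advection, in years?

3980

With flow normal to the layers, continuity requires the same specific discharge q through every layer.
Σ(b_i/K_i) = 4.88/61.9 + 12.8/1.64e-06 + 2.13/0.457 + 1.44/185 = 7.805e+06 d.
q = Δh / Σ(b_i/K_i) = 12.2 / 7.805e+06 = 1.563e-06 m/day.
In each layer the seepage velocity is v_i = q/n_i, so the layer transit time is t_i = b_i·n_i / q:
  layer 1 (coarse sand): t_1 = 4.88 × 0.25 / 1.563e-06 = 7.805e+05 d
  layer 2 (clay): t_2 = 12.8 × 0.04 / 1.563e-06 = 3.275e+05 d
  layer 3 (weathered basalt): t_3 = 2.13 × 0.07 / 1.563e-06 = 95386 d
  layer 4 (clean gravel): t_4 = 1.44 × 0.27 / 1.563e-06 = 2.487e+05 d
Total t = Σ t_i = 1.452e+06 days = 3976 years.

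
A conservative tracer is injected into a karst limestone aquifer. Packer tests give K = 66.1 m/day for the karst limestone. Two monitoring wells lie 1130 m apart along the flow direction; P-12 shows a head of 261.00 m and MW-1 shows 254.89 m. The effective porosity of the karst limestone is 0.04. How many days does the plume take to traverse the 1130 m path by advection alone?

Hydraulic gradient i = (261.00 − 254.89) / 1130 = 6.11 / 1130 = 0.005407.
Darcy flux q = K · i = 66.10 × 0.005407 = 0.3574 m/day.
Seepage velocity v = q / n_e = 0.3574 / 0.04 = 8.935 m/day.
Travel time t = L / v = 1130 / 8.935 = 126.5 days.

126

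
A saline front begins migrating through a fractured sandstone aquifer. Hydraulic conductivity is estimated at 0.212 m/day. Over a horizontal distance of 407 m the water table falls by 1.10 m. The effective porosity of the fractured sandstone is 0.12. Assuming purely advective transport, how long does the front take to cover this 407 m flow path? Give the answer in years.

Hydraulic gradient i = Δh / L = 1.10 / 407 = 0.002703.
Darcy flux q = K · i = 0.2120 × 0.002703 = 0.0005730 m/day.
Seepage velocity v = q / n_e = 0.0005730 / 0.12 = 0.004775 m/day.
Travel time t = L / v = 407 / 0.004775 = 85240 days = 233.4 years.

233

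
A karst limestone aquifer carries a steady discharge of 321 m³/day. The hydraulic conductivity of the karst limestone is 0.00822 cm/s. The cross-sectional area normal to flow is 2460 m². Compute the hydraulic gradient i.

0.0184

Convert K: 0.00822 cm/s × 864 = 7.102 m/day.
From Q = K·A·i, i = Q / (K·A) = 321 / (7.102 × 2460) = 0.01837.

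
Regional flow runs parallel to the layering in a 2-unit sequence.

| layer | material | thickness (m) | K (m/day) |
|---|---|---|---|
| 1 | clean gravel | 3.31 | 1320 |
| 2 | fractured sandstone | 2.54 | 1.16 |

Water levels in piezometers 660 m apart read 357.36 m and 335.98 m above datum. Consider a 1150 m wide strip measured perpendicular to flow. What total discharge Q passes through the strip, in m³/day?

163000

Flow is parallel to layering, so each bed carries its own Darcy discharge and the transmissivities add.
Σ(K_i·b_i) = 1320×3.31 + 1.16×2.54 = 4372 m²/day.
Hydraulic gradient i = (357.36 − 335.98) / 660 = 21.38 / 660 = 0.03239.
Q = Σ(K_i·b_i) · W · i = 4372 × 1150 × 0.03239 = 1.629e+05 m³/day.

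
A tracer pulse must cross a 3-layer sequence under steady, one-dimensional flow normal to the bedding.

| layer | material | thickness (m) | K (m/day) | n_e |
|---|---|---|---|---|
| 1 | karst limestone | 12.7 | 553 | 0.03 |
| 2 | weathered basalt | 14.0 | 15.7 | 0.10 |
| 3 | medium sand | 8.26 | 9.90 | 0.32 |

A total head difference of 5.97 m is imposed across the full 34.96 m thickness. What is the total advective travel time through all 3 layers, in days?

1.30

With flow normal to the layers, continuity requires the same specific discharge q through every layer.
Σ(b_i/K_i) = 12.7/553 + 14.0/15.7 + 8.26/9.90 = 1.749 d.
q = Δh / Σ(b_i/K_i) = 5.97 / 1.749 = 3.413 m/day.
In each layer the seepage velocity is v_i = q/n_i, so the layer transit time is t_i = b_i·n_i / q:
  layer 1 (karst limestone): t_1 = 12.7 × 0.03 / 3.413 = 0.1116 d
  layer 2 (weathered basalt): t_2 = 14.0 × 0.10 / 3.413 = 0.4102 d
  layer 3 (medium sand): t_3 = 8.26 × 0.32 / 3.413 = 0.7744 d
Total t = Σ t_i = 1.296 days.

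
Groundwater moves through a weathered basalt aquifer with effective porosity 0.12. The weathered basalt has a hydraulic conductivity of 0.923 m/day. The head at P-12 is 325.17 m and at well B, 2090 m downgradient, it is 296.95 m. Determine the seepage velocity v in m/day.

0.104

Hydraulic gradient i = (325.17 − 296.95) / 2090 = 28.22 / 2090 = 0.01350.
Darcy flux q = K · i = 0.9230 × 0.01350 = 0.01246 m/day.
Seepage velocity v = q / n_e = 0.01246 / 0.12 = 0.1039 m/day.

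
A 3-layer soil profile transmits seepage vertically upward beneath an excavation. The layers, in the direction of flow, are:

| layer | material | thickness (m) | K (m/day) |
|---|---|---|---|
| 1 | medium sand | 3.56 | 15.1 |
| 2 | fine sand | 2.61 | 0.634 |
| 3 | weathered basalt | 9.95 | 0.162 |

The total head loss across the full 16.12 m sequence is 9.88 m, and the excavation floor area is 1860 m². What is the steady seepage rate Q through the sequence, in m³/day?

279

Flow is perpendicular to layering, so the layers act in series and the equivalent K is the thickness-weighted harmonic mean.
Total thickness L = 3.56 + 2.61 + 9.95 = 16.12 m.
Σ(b_i/K_i) = 3.56/15.1 + 2.61/0.634 + 9.95/0.162 = 65.77 d.
K_eq = L / Σ(b_i/K_i) = 16.12 / 65.77 = 0.2451 m/day.
Q = K_eq · A · (Δh/L) = 0.2451 × 1860 × (9.88/16.12) = 279.4 m³/day.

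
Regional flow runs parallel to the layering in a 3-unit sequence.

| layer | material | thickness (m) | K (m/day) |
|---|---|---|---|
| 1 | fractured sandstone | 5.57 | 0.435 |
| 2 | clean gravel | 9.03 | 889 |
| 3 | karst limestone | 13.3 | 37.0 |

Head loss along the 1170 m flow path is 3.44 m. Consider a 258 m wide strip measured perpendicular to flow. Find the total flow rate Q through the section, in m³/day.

Flow is parallel to layering, so each bed carries its own Darcy discharge and the transmissivities add.
Σ(K_i·b_i) = 0.435×5.57 + 889×9.03 + 37.0×13.3 = 8522 m²/day.
Hydraulic gradient i = Δh / L = 3.44 / 1170 = 0.002940.
Q = Σ(K_i·b_i) · W · i = 8522 × 258 × 0.002940 = 6465 m³/day.

6460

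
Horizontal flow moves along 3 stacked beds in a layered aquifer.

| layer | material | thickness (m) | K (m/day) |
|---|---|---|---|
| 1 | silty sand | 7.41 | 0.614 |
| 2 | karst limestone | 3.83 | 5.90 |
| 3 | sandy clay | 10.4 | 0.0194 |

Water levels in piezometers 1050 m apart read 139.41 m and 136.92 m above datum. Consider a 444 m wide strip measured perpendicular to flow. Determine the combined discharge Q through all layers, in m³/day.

Flow is parallel to layering, so each bed carries its own Darcy discharge and the transmissivities add.
Σ(K_i·b_i) = 0.614×7.41 + 5.90×3.83 + 0.0194×10.4 = 27.35 m²/day.
Hydraulic gradient i = (139.41 − 136.92) / 1050 = 2.49 / 1050 = 0.002371.
Q = Σ(K_i·b_i) · W · i = 27.35 × 444 × 0.002371 = 28.80 m³/day.

28.8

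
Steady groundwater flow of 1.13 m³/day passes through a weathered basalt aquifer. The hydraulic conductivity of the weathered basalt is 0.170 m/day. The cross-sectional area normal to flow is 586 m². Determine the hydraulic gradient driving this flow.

From Q = K·A·i, i = Q / (K·A) = 1.13 / (0.1700 × 586.0) = 0.01134.

0.0113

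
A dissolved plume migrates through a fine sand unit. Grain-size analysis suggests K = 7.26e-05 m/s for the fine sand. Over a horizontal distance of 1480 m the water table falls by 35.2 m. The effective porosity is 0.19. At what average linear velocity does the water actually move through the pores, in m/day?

Convert K: 7.26e-05 m/s × 86400 = 6.273 m/day.
Hydraulic gradient i = Δh / L = 35.2 / 1480 = 0.02378.
Darcy flux q = K · i = 6.273 × 0.02378 = 0.1492 m/day.
Seepage velocity v = q / n_e = 0.1492 / 0.19 = 0.7852 m/day.

0.785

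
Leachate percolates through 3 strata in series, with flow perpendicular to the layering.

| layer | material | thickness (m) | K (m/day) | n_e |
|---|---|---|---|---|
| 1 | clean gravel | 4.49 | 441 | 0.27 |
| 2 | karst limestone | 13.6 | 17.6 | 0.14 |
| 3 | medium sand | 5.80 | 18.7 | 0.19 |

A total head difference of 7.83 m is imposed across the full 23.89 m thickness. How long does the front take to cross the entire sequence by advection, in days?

With flow normal to the layers, continuity requires the same specific discharge q through every layer.
Σ(b_i/K_i) = 4.49/441 + 13.6/17.6 + 5.80/18.7 = 1.093 d.
q = Δh / Σ(b_i/K_i) = 7.83 / 1.093 = 7.163 m/day.
In each layer the seepage velocity is v_i = q/n_i, so the layer transit time is t_i = b_i·n_i / q:
  layer 1 (clean gravel): t_1 = 4.49 × 0.27 / 7.163 = 0.1692 d
  layer 2 (karst limestone): t_2 = 13.6 × 0.14 / 7.163 = 0.2658 d
  layer 3 (medium sand): t_3 = 5.80 × 0.19 / 7.163 = 0.1538 d
Total t = Σ t_i = 0.5889 days.

0.589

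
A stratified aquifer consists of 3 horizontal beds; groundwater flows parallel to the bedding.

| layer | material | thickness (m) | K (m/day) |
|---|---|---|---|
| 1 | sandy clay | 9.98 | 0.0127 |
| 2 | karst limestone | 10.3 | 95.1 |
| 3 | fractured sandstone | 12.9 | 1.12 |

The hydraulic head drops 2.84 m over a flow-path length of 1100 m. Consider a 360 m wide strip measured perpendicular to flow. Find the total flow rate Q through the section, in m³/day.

924

Flow is parallel to layering, so each bed carries its own Darcy discharge and the transmissivities add.
Σ(K_i·b_i) = 0.0127×9.98 + 95.1×10.3 + 1.12×12.9 = 994.1 m²/day.
Hydraulic gradient i = Δh / L = 2.84 / 1100 = 0.002582.
Q = Σ(K_i·b_i) · W · i = 994.1 × 360 × 0.002582 = 924.0 m³/day.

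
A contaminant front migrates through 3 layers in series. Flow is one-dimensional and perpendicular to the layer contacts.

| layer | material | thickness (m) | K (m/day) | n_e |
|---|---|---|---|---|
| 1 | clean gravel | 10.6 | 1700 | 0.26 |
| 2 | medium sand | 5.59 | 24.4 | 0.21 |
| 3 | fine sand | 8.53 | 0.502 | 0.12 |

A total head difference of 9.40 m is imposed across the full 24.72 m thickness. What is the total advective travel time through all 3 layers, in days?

With flow normal to the layers, continuity requires the same specific discharge q through every layer.
Σ(b_i/K_i) = 10.6/1700 + 5.59/24.4 + 8.53/0.502 = 17.23 d.
q = Δh / Σ(b_i/K_i) = 9.40 / 17.23 = 0.5456 m/day.
In each layer the seepage velocity is v_i = q/n_i, so the layer transit time is t_i = b_i·n_i / q:
  layer 1 (clean gravel): t_1 = 10.6 × 0.26 / 0.5456 = 5.051 d
  layer 2 (medium sand): t_2 = 5.59 × 0.21 / 0.5456 = 2.151 d
  layer 3 (fine sand): t_3 = 8.53 × 0.12 / 0.5456 = 1.876 d
Total t = Σ t_i = 9.078 days.

9.08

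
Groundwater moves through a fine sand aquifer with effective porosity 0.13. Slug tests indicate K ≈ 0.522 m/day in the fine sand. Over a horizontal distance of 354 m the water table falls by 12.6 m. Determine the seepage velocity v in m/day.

Hydraulic gradient i = Δh / L = 12.6 / 354 = 0.03559.
Darcy flux q = K · i = 0.5220 × 0.03559 = 0.01858 m/day.
Seepage velocity v = q / n_e = 0.01858 / 0.13 = 0.1429 m/day.

0.143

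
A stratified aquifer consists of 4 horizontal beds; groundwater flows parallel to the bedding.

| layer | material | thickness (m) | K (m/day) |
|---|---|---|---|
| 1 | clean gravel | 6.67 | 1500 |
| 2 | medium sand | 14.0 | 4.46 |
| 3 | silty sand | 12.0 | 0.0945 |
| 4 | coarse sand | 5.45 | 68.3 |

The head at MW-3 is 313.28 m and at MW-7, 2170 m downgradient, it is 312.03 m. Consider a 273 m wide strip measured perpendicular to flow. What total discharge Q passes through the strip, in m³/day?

Flow is parallel to layering, so each bed carries its own Darcy discharge and the transmissivities add.
Σ(K_i·b_i) = 1500×6.67 + 4.46×14.0 + 0.0945×12.0 + 68.3×5.45 = 10441 m²/day.
Hydraulic gradient i = (313.28 − 312.03) / 2170 = 1.25 / 2170 = 0.0005760.
Q = Σ(K_i·b_i) · W · i = 10441 × 273 × 0.0005760 = 1642 m³/day.

1640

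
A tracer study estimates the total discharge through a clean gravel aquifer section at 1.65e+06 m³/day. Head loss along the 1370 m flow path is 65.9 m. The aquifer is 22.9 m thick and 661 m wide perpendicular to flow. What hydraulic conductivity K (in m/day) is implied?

Cross-sectional area A = 661 × 22.9 = 15137 m².
Hydraulic gradient i = Δh / L = 65.9 / 1370 = 0.04810.
From Q = K·A·i, K = Q / (A·i) = 1.65e+06 / (15137 × 0.04810) = 2266 m/day.

2270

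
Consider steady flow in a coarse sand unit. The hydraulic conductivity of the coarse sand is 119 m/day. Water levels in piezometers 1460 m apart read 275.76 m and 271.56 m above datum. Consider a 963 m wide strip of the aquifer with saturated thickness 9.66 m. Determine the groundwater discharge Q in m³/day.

Cross-sectional area A = 963 × 9.66 = 9303 m².
Hydraulic gradient i = (275.76 − 271.56) / 1460 = 4.2 / 1460 = 0.002877.
Darcy's law: Q = K · A · i = 119.0 × 9303 × 0.002877 = 3185 m³/day.

3180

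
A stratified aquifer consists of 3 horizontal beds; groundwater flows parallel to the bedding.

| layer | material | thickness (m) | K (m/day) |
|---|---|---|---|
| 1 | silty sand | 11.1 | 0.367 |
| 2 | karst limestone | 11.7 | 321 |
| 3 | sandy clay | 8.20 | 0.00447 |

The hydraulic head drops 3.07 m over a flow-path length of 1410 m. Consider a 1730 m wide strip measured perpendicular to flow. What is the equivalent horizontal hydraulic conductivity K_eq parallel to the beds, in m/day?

Flow is parallel to layering, so each bed carries its own Darcy discharge and the transmissivities add.
Σ(K_i·b_i) = 0.367×11.1 + 321×11.7 + 0.00447×8.20 = 3760 m²/day.
Total thickness b = 31.00 m, so K_eq = Σ(K_i·b_i)/b = 121.3 m/day.

121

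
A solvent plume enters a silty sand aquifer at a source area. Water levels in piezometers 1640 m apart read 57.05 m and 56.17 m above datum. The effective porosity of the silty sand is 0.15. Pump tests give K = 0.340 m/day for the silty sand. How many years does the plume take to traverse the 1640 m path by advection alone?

Hydraulic gradient i = (57.05 − 56.17) / 1640 = 0.88 / 1640 = 0.0005366.
Darcy flux q = K · i = 0.3400 × 0.0005366 = 0.0001824 m/day.
Seepage velocity v = q / n_e = 0.0001824 / 0.15 = 0.001216 m/day.
Travel time t = L / v = 1640 / 0.001216 = 1.348e+06 days = 3692 years.

3690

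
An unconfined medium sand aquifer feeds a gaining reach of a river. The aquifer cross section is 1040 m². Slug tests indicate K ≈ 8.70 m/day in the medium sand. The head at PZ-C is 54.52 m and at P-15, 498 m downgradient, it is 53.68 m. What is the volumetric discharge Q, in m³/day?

15.3

Hydraulic gradient i = (54.52 − 53.68) / 498 = 0.84 / 498 = 0.001687.
Darcy's law: Q = K · A · i = 8.700 × 1040 × 0.001687 = 15.26 m³/day.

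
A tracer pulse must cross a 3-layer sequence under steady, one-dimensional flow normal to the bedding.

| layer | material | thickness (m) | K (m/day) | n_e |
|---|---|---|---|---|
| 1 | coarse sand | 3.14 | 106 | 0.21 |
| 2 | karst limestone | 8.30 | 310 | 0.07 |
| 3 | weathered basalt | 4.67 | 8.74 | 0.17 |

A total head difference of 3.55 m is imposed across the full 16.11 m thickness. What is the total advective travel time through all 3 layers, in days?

0.339

With flow normal to the layers, continuity requires the same specific discharge q through every layer.
Σ(b_i/K_i) = 3.14/106 + 8.30/310 + 4.67/8.74 = 0.5907 d.
q = Δh / Σ(b_i/K_i) = 3.55 / 0.5907 = 6.010 m/day.
In each layer the seepage velocity is v_i = q/n_i, so the layer transit time is t_i = b_i·n_i / q:
  layer 1 (coarse sand): t_1 = 3.14 × 0.21 / 6.010 = 0.1097 d
  layer 2 (karst limestone): t_2 = 8.30 × 0.07 / 6.010 = 0.09668 d
  layer 3 (weathered basalt): t_3 = 4.67 × 0.17 / 6.010 = 0.1321 d
Total t = Σ t_i = 0.3385 days.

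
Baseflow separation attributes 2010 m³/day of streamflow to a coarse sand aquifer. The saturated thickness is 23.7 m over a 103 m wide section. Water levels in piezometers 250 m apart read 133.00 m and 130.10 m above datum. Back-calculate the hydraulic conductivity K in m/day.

Cross-sectional area A = 103 × 23.7 = 2441 m².
Hydraulic gradient i = (133.00 − 130.10) / 250 = 2.9 / 250 = 0.01160.
From Q = K·A·i, K = Q / (A·i) = 2010 / (2441 × 0.01160) = 70.98 m/day.

71.0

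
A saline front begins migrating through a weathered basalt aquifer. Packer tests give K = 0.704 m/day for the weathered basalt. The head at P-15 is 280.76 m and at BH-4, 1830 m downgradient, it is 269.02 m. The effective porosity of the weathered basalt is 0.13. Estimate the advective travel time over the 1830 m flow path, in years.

Hydraulic gradient i = (280.76 − 269.02) / 1830 = 11.74 / 1830 = 0.006415.
Darcy flux q = K · i = 0.7040 × 0.006415 = 0.004516 m/day.
Seepage velocity v = q / n_e = 0.004516 / 0.13 = 0.03474 m/day.
Travel time t = L / v = 1830 / 0.03474 = 52675 days = 144.2 years.

144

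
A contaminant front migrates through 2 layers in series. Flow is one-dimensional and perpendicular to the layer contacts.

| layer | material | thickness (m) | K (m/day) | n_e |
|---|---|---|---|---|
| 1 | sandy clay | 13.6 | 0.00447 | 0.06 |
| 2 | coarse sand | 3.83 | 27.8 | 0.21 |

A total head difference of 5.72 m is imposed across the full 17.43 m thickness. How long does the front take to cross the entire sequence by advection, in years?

With flow normal to the layers, continuity requires the same specific discharge q through every layer.
Σ(b_i/K_i) = 13.6/0.00447 + 3.83/27.8 = 3043 d.
q = Δh / Σ(b_i/K_i) = 5.72 / 3043 = 0.001880 m/day.
In each layer the seepage velocity is v_i = q/n_i, so the layer transit time is t_i = b_i·n_i / q:
  layer 1 (sandy clay): t_1 = 13.6 × 0.06 / 0.001880 = 434.1 d
  layer 2 (coarse sand): t_2 = 3.83 × 0.21 / 0.001880 = 427.8 d
Total t = Σ t_i = 861.9 days = 2.360 years.

2.36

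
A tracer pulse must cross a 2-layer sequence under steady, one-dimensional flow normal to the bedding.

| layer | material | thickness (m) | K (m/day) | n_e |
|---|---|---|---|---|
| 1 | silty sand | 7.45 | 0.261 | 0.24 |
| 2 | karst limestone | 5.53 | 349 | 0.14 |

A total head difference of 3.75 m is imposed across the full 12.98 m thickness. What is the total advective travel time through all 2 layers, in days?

With flow normal to the layers, continuity requires the same specific discharge q through every layer.
Σ(b_i/K_i) = 7.45/0.261 + 5.53/349 = 28.56 d.
q = Δh / Σ(b_i/K_i) = 3.75 / 28.56 = 0.1313 m/day.
In each layer the seepage velocity is v_i = q/n_i, so the layer transit time is t_i = b_i·n_i / q:
  layer 1 (silty sand): t_1 = 7.45 × 0.24 / 0.1313 = 13.62 d
  layer 2 (karst limestone): t_2 = 5.53 × 0.14 / 0.1313 = 5.896 d
Total t = Σ t_i = 19.51 days.

19.5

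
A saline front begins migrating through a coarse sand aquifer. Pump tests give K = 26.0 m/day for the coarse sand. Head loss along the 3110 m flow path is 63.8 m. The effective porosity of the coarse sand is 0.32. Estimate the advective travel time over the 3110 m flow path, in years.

Hydraulic gradient i = Δh / L = 63.8 / 3110 = 0.02051.
Darcy flux q = K · i = 26.00 × 0.02051 = 0.5334 m/day.
Seepage velocity v = q / n_e = 0.5334 / 0.32 = 1.667 m/day.
Travel time t = L / v = 3110 / 1.667 = 1866 days = 5.108 years.

5.11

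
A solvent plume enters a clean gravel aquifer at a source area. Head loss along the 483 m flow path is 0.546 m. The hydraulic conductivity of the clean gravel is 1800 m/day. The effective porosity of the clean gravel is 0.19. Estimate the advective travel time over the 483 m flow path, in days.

45.1

Hydraulic gradient i = Δh / L = 0.546 / 483 = 0.001130.
Darcy flux q = K · i = 1800 × 0.001130 = 2.035 m/day.
Seepage velocity v = q / n_e = 2.035 / 0.19 = 10.71 m/day.
Travel time t = L / v = 483 / 10.71 = 45.10 days.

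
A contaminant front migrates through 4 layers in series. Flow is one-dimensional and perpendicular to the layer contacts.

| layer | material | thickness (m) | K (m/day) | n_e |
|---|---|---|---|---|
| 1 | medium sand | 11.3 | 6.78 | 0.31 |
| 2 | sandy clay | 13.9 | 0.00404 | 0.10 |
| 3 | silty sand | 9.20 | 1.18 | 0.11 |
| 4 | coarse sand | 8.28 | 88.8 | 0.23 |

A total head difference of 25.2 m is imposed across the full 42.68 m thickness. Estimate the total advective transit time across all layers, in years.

With flow normal to the layers, continuity requires the same specific discharge q through every layer.
Σ(b_i/K_i) = 11.3/6.78 + 13.9/0.00404 + 9.20/1.18 + 8.28/88.8 = 3450 d.
q = Δh / Σ(b_i/K_i) = 25.2 / 3450 = 0.007304 m/day.
In each layer the seepage velocity is v_i = q/n_i, so the layer transit time is t_i = b_i·n_i / q:
  layer 1 (medium sand): t_1 = 11.3 × 0.31 / 0.007304 = 479.6 d
  layer 2 (sandy clay): t_2 = 13.9 × 0.10 / 0.007304 = 190.3 d
  layer 3 (silty sand): t_3 = 9.20 × 0.11 / 0.007304 = 138.6 d
  layer 4 (coarse sand): t_4 = 8.28 × 0.23 / 0.007304 = 260.7 d
Total t = Σ t_i = 1069 days = 2.927 years.

2.93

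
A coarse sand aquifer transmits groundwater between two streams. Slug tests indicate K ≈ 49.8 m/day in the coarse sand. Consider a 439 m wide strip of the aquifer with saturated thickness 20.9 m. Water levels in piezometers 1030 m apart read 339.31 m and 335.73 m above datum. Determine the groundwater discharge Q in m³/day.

1590

Cross-sectional area A = 439 × 20.9 = 9175 m².
Hydraulic gradient i = (339.31 − 335.73) / 1030 = 3.58 / 1030 = 0.003476.
Darcy's law: Q = K · A · i = 49.80 × 9175 × 0.003476 = 1588 m³/day.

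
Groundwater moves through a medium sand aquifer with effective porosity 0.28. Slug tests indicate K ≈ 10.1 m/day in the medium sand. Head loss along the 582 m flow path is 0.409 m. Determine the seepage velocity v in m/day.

0.0253

Hydraulic gradient i = Δh / L = 0.409 / 582 = 0.0007027.
Darcy flux q = K · i = 10.10 × 0.0007027 = 0.007098 m/day.
Seepage velocity v = q / n_e = 0.007098 / 0.28 = 0.02535 m/day.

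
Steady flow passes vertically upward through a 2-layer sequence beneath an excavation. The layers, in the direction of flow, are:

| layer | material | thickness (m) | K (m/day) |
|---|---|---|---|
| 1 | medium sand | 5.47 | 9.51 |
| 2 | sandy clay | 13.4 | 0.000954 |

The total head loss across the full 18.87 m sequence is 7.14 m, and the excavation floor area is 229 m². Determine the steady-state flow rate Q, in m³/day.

Flow is perpendicular to layering, so the layers act in series and the equivalent K is the thickness-weighted harmonic mean.
Total thickness L = 5.47 + 13.4 = 18.87 m.
Σ(b_i/K_i) = 5.47/9.51 + 13.4/0.000954 = 14047 d.
K_eq = L / Σ(b_i/K_i) = 18.87 / 14047 = 0.001343 m/day.
Q = K_eq · A · (Δh/L) = 0.001343 × 229 × (7.14/18.87) = 0.1164 m³/day.

0.116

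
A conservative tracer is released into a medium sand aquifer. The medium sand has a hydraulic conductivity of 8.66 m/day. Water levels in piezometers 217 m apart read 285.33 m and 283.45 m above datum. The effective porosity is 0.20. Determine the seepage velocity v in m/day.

0.375

Hydraulic gradient i = (285.33 − 283.45) / 217 = 1.88 / 217 = 0.008664.
Darcy flux q = K · i = 8.660 × 0.008664 = 0.07503 m/day.
Seepage velocity v = q / n_e = 0.07503 / 0.20 = 0.3751 m/day.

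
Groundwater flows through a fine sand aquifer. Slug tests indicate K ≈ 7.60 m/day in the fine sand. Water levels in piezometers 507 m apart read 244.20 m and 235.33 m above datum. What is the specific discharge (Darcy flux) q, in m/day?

0.133

Hydraulic gradient i = (244.20 − 235.33) / 507 = 8.87 / 507 = 0.01750.
Specific discharge q = K · i = 7.600 × 0.01750 = 0.1330 m/day.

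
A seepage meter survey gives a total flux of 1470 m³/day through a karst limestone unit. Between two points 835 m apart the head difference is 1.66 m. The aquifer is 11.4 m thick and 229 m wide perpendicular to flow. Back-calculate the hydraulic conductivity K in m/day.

Cross-sectional area A = 229 × 11.4 = 2611 m².
Hydraulic gradient i = Δh / L = 1.66 / 835 = 0.001988.
From Q = K·A·i, K = Q / (A·i) = 1470 / (2611 × 0.001988) = 283.2 m/day.

283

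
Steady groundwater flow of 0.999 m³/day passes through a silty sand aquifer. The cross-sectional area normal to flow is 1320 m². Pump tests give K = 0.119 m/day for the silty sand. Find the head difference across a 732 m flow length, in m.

From Q = K·A·i, i = Q / (K·A) = 0.999 / (0.1190 × 1320) = 0.006360.
Head loss Δh = i · L = 0.006360 × 732 = 4.655 m.

4.66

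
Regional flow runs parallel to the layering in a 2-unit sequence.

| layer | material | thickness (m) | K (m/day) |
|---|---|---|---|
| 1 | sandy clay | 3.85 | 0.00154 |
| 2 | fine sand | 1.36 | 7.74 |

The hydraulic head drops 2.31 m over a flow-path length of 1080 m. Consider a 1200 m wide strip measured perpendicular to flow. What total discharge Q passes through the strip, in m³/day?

Flow is parallel to layering, so each bed carries its own Darcy discharge and the transmissivities add.
Σ(K_i·b_i) = 0.00154×3.85 + 7.74×1.36 = 10.53 m²/day.
Hydraulic gradient i = Δh / L = 2.31 / 1080 = 0.002139.
Q = Σ(K_i·b_i) · W · i = 10.53 × 1200 × 0.002139 = 27.03 m³/day.

27.0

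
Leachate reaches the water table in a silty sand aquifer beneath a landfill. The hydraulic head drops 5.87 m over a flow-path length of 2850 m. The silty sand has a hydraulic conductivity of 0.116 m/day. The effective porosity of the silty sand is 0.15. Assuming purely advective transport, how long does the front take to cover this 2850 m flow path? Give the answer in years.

Hydraulic gradient i = Δh / L = 5.87 / 2850 = 0.002060.
Darcy flux q = K · i = 0.1160 × 0.002060 = 0.0002389 m/day.
Seepage velocity v = q / n_e = 0.0002389 / 0.15 = 0.001593 m/day.
Travel time t = L / v = 2850 / 0.001593 = 1.789e+06 days = 4899 years.

4900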